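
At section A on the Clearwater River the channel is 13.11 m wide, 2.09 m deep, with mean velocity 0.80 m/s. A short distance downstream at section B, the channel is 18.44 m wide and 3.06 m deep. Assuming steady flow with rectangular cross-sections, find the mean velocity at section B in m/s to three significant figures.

Q = A₁V₁ = (13.11×2.09) × 0.80 = 21.92 m³/s
A₂ = 18.44 × 3.06 = 56.43 m²
V₂ = Q/A₂ = 21.92/56.43 = 0.3885 m/s

0.388 m/s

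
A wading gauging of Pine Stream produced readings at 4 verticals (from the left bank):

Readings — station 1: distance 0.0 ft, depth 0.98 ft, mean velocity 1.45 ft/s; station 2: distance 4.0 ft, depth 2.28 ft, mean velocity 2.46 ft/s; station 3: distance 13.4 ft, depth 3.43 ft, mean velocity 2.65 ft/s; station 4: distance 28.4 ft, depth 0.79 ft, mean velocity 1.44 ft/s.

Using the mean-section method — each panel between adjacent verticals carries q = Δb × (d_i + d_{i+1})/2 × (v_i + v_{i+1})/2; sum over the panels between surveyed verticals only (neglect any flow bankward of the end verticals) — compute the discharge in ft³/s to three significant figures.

Panel 1-2: Δb = 4 ft, d̄ = (0.98+2.28)/2 = 1.63, v̄ = (1.45+2.46)/2 = 1.955 → q = 4×1.63×1.955 = 12.75 ft³/s
Panel 2-3: Δb = 9.4 ft, d̄ = (2.28+3.43)/2 = 2.855, v̄ = (2.46+2.65)/2 = 2.555 → q = 9.4×2.855×2.555 = 68.57 ft³/s
Panel 3-4: Δb = 15 ft, d̄ = (3.43+0.79)/2 = 2.11, v̄ = (2.65+1.44)/2 = 2.045 → q = 15×2.11×2.045 = 64.72 ft³/s
Q = Σ q = 146.0 ft³/s

146 ft³/s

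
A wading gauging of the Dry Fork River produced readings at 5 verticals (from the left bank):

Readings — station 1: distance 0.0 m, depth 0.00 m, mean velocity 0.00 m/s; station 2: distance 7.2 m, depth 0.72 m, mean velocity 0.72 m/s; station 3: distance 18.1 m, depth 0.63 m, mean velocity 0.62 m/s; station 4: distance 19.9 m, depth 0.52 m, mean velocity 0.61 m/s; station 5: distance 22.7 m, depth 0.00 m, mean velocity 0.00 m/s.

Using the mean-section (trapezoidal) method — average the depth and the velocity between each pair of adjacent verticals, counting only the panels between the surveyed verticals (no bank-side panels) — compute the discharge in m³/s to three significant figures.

6.72 m³/s

Panel 1-2: Δb = 7.2 m, d̄ = (0.00+0.72)/2 = 0.36, v̄ = (0.00+0.72)/2 = 0.36 → q = 7.2×0.36×0.36 = 0.9331 m³/s
Panel 2-3: Δb = 10.9 m, d̄ = (0.72+0.63)/2 = 0.675, v̄ = (0.72+0.62)/2 = 0.67 → q = 10.9×0.675×0.67 = 4.930 m³/s
Panel 3-4: Δb = 1.8 m, d̄ = (0.63+0.52)/2 = 0.575, v̄ = (0.62+0.61)/2 = 0.615 → q = 1.8×0.575×0.615 = 0.6365 m³/s
Panel 4-5: Δb = 2.8 m, d̄ = (0.52+0.00)/2 = 0.26, v̄ = (0.61+0.00)/2 = 0.305 → q = 2.8×0.26×0.305 = 0.2220 m³/s
Q = Σ q = 6.721 m³/s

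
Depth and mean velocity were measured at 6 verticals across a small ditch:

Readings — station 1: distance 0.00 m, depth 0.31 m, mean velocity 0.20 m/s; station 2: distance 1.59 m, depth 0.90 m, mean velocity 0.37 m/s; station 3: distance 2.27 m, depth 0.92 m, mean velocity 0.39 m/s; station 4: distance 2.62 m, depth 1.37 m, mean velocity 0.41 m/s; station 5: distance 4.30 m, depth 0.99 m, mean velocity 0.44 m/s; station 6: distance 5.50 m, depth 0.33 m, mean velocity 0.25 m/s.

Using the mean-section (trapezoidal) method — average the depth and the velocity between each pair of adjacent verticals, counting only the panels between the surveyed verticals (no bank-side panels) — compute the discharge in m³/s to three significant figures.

1.79 m³/s

Panel 1-2: Δb = 1.59 m, d̄ = (0.31+0.90)/2 = 0.605, v̄ = (0.20+0.37)/2 = 0.285 → q = 1.59×0.605×0.285 = 0.2742 m³/s
Panel 2-3: Δb = 0.68 m, d̄ = (0.90+0.92)/2 = 0.91, v̄ = (0.37+0.39)/2 = 0.38 → q = 0.68×0.91×0.38 = 0.2351 m³/s
Panel 3-4: Δb = 0.35 m, d̄ = (0.92+1.37)/2 = 1.145, v̄ = (0.39+0.41)/2 = 0.4 → q = 0.35×1.145×0.4 = 0.1603 m³/s
Panel 4-5: Δb = 1.68 m, d̄ = (1.37+0.99)/2 = 1.18, v̄ = (0.41+0.44)/2 = 0.425 → q = 1.68×1.18×0.425 = 0.8425 m³/s
Panel 5-6: Δb = 1.2 m, d̄ = (0.99+0.33)/2 = 0.66, v̄ = (0.44+0.25)/2 = 0.345 → q = 1.2×0.66×0.345 = 0.2732 m³/s
Q = Σ q = 1.785 m³/s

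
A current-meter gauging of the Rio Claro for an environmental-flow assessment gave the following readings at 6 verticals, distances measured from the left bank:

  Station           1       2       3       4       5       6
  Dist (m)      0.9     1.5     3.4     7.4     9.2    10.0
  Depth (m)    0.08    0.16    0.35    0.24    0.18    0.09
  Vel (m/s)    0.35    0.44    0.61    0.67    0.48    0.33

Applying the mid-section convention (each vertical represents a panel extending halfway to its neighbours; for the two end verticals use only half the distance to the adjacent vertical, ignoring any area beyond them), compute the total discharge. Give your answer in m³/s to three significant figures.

w_1 = (1.5 − 0.9)/2 = 0.3 m; q_1 = 0.35 × 0.08 × 0.3 = 0.008400 m³/s
w_2 = (3.4 − 0.9)/2 = 1.25 m; q_2 = 0.44 × 0.16 × 1.25 = 0.08800 m³/s
w_3 = (7.4 − 1.5)/2 = 2.95 m; q_3 = 0.61 × 0.35 × 2.95 = 0.6298 m³/s
w_4 = (9.2 − 3.4)/2 = 2.9 m; q_4 = 0.67 × 0.24 × 2.9 = 0.4663 m³/s
w_5 = (10.0 − 7.4)/2 = 1.3 m; q_5 = 0.48 × 0.18 × 1.3 = 0.1123 m³/s
w_6 = (10.0 − 9.2)/2 = 0.4 m; q_6 = 0.33 × 0.09 × 0.4 = 0.01188 m³/s
Q = Σ qᵢ = 1.317 m³/s

1.32 m³/s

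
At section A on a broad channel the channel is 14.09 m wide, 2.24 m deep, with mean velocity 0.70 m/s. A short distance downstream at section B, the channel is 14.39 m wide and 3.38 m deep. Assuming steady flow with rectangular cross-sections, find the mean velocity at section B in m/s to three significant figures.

Q = A₁V₁ = (14.09×2.24) × 0.70 = 22.09 m³/s
A₂ = 14.39 × 3.38 = 48.64 m²
V₂ = Q/A₂ = 22.09/48.64 = 0.4542 m/s

0.454 m/s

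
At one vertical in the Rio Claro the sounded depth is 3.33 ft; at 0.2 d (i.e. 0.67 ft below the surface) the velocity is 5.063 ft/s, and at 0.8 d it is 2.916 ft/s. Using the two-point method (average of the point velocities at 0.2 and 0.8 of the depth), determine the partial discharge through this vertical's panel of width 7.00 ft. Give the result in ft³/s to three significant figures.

v̄ = (5.063 + 2.916) / 2 = 3.990 ft/s
q = v̄ × d × w = 3.990 × 3.33 × 7.00 = 93.00 ft³/s

93.0 ft³/s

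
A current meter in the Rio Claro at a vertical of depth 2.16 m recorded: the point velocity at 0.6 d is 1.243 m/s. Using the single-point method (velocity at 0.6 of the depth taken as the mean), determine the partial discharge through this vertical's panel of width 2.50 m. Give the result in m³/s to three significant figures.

6.71 m³/s

v̄ = v₀.₆ = 1.243 m/s
q = v̄ × d × w = 1.243 × 2.16 × 2.50 = 6.712 m³/s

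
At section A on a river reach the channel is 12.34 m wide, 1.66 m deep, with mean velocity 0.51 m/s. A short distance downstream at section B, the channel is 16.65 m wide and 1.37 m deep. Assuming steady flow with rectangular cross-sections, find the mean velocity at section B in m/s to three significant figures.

0.458 m/s

Q = A₁V₁ = (12.34×1.66) × 0.51 = 10.45 m³/s
A₂ = 16.65 × 1.37 = 22.81 m²
V₂ = Q/A₂ = 10.45/22.81 = 0.4580 m/s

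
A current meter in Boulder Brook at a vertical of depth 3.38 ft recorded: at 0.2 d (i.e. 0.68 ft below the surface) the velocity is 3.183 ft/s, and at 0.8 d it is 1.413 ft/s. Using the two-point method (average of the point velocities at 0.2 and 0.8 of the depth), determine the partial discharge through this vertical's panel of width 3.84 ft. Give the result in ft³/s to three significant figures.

29.8 ft³/s

v̄ = (3.183 + 1.413) / 2 = 2.298 ft/s
q = v̄ × d × w = 2.298 × 3.38 × 3.84 = 29.83 ft³/s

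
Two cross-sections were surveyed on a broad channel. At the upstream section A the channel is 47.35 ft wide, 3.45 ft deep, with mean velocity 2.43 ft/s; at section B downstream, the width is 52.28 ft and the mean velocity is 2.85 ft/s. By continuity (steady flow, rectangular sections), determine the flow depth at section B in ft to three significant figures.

2.66 ft

Q = A₁V₁ = (47.35×3.45) × 2.43 = 397.0 ft³/s
d₂ = Q/(b₂ V₂) = 397.0/(52.28×2.85) = 2.664 ft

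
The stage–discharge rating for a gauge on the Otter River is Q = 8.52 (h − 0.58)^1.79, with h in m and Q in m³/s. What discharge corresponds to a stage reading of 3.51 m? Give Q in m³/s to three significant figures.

Q = 8.52 × (3.51 − 0.58)^1.79 = 8.52 × 2.93^1.79 = 58.36 m³/s

58.4 m³/s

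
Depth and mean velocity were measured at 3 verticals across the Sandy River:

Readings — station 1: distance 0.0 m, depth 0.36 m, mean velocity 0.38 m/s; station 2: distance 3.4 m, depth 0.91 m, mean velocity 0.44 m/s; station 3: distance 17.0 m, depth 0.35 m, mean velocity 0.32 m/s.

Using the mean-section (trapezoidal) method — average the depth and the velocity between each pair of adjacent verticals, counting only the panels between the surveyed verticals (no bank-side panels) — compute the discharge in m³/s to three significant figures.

Panel 1-2: Δb = 3.4 m, d̄ = (0.36+0.91)/2 = 0.635, v̄ = (0.38+0.44)/2 = 0.41 → q = 3.4×0.635×0.41 = 0.8852 m³/s
Panel 2-3: Δb = 13.6 m, d̄ = (0.91+0.35)/2 = 0.63, v̄ = (0.44+0.32)/2 = 0.38 → q = 13.6×0.63×0.38 = 3.256 m³/s
Q = Σ q = 4.141 m³/s

4.14 m³/s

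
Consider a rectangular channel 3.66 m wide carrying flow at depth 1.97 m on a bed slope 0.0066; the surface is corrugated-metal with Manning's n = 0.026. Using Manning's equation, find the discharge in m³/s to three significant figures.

A = b·y = 3.66 × 1.97 = 7.210 m²
P = b + 2y = 3.66 + 2×1.97 = 7.600 m
R = A/P = 7.210/7.600 = 0.9487 m
Q = (1/n)·A·R^(2/3)·S^(1/2) = (1/0.026) × 7.210 × 0.9487^(2/3) × 0.0066^(1/2) = 21.75 m³/s

21.8 m³/s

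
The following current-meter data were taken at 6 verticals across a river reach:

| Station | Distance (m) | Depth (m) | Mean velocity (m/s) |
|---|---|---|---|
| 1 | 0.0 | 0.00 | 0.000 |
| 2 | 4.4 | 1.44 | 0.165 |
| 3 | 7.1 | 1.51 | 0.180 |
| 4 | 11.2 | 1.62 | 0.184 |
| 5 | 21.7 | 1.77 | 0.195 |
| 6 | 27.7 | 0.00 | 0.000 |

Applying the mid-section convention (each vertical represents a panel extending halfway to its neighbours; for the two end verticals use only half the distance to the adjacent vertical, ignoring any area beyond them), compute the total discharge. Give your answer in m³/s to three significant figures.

6.79 m³/s

w_2 = (7.1 − 0.0)/2 = 3.55 m; q_2 = 0.165 × 1.44 × 3.55 = 0.8435 m³/s
w_3 = (11.2 − 4.4)/2 = 3.4 m; q_3 = 0.180 × 1.51 × 3.4 = 0.9241 m³/s
w_4 = (21.7 − 7.1)/2 = 7.3 m; q_4 = 0.184 × 1.62 × 7.3 = 2.176 m³/s
w_5 = (27.7 − 11.2)/2 = 8.25 m; q_5 = 0.195 × 1.77 × 8.25 = 2.847 m³/s
Stations 1, 6 contribute zero (depth or velocity is 0).
Q = Σ qᵢ = 6.791 m³/s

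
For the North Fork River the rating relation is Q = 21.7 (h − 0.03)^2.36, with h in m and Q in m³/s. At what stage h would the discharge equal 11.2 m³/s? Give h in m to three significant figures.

0.786 m

h − h₀ = (Q/C)^(1/b) = (11.2/21.7)^(1/2.36) = 0.7556 m
h = 0.03 + 0.7556 = 0.7856 m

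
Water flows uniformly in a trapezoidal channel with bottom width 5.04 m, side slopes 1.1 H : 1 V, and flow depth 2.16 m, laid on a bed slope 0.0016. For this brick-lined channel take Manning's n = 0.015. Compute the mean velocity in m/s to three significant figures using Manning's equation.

A = (b + z·y)·y = (5.04 + 1.1×2.16)×2.16 = 16.02 m²
P = b + 2y√(1+z²) = 5.04 + 2×2.16×√(1+1.1²) = 11.46 m
R = A/P = 16.02/11.46 = 1.398 m
Q = (1/n)·A·R^(2/3)·S^(1/2) = (1/0.015) × 16.02 × 1.398^(2/3) × 0.0016^(1/2) = 53.39 m³/s
V = Q/A = 53.39/16.02 = 3.333 m/s

3.33 m/s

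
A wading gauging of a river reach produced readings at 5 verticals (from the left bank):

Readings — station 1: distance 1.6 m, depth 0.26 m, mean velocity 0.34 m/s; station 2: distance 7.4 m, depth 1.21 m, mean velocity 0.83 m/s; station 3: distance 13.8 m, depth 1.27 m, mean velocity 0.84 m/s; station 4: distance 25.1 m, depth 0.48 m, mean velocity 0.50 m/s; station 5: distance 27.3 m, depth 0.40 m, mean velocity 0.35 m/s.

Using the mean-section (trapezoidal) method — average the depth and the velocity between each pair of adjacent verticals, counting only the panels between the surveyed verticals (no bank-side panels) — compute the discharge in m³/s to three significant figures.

16.2 m³/s

Panel 1-2: Δb = 5.8 m, d̄ = (0.26+1.21)/2 = 0.735, v̄ = (0.34+0.83)/2 = 0.585 → q = 5.8×0.735×0.585 = 2.494 m³/s
Panel 2-3: Δb = 6.4 m, d̄ = (1.21+1.27)/2 = 1.24, v̄ = (0.83+0.84)/2 = 0.835 → q = 6.4×1.24×0.835 = 6.627 m³/s
Panel 3-4: Δb = 11.3 m, d̄ = (1.27+0.48)/2 = 0.875, v̄ = (0.84+0.50)/2 = 0.67 → q = 11.3×0.875×0.67 = 6.625 m³/s
Panel 4-5: Δb = 2.2 m, d̄ = (0.48+0.40)/2 = 0.44, v̄ = (0.50+0.35)/2 = 0.425 → q = 2.2×0.44×0.425 = 0.4114 m³/s
Q = Σ q = 16.16 m³/s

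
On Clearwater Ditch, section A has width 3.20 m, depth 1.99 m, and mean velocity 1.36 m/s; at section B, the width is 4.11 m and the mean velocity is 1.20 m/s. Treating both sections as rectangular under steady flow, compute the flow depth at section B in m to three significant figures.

1.76 m

Q = A₁V₁ = (3.20×1.99) × 1.36 = 8.660 m³/s
d₂ = Q/(b₂ V₂) = 8.660/(4.11×1.20) = 1.756 m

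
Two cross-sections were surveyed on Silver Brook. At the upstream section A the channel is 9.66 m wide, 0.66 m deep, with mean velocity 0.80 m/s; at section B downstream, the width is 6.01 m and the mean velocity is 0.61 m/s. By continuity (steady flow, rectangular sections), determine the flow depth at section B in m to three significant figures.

1.39 m

Q = A₁V₁ = (9.66×0.66) × 0.80 = 5.100 m³/s
d₂ = Q/(b₂ V₂) = 5.100/(6.01×0.61) = 1.391 m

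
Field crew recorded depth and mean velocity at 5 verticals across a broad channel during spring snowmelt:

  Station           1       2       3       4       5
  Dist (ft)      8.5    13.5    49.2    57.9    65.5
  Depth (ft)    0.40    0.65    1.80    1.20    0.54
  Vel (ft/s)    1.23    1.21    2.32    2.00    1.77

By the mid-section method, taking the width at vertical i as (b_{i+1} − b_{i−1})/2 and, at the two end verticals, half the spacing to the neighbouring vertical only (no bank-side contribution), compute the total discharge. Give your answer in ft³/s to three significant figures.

133 ft³/s

w_1 = (13.5 − 8.5)/2 = 2.5 ft; q_1 = 1.23 × 0.40 × 2.5 = 1.230 ft³/s
w_2 = (49.2 − 8.5)/2 = 20.35 ft; q_2 = 1.21 × 0.65 × 20.35 = 16.01 ft³/s
w_3 = (57.9 − 13.5)/2 = 22.2 ft; q_3 = 2.32 × 1.80 × 22.2 = 92.71 ft³/s
w_4 = (65.5 − 49.2)/2 = 8.15 ft; q_4 = 2.00 × 1.20 × 8.15 = 19.56 ft³/s
w_5 = (65.5 − 57.9)/2 = 3.8 ft; q_5 = 1.77 × 0.54 × 3.8 = 3.632 ft³/s
Q = Σ qᵢ = 133.1 ft³/s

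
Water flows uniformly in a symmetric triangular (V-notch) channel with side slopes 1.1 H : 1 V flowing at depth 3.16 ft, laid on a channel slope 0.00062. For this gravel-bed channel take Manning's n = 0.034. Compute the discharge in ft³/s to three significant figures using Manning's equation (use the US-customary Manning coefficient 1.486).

13.3 ft³/s

A = z·y² = 1.1×3.16² = 10.98 ft²
P = 2y√(1+z²) = 2×3.16×√(1+1.1²) = 9.395 ft
R = A/P = 10.98/9.395 = 1.169 ft
Q = (1.486/n)·A·R^(2/3)·S^(1/2) = (1.486/0.034) × 10.98 × 1.169^(2/3) × 0.00062^(1/2) = 13.27 ft³/s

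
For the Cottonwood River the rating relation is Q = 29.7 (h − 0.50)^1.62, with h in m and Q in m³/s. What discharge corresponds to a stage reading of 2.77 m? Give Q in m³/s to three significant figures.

112 m³/s

Q = 29.7 × (2.77 − 0.50)^1.62 = 29.7 × 2.27^1.62 = 112.1 m³/s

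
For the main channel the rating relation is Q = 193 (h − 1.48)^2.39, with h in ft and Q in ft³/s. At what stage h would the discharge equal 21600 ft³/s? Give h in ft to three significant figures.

h − h₀ = (Q/C)^(1/b) = (21600/193)^(1/2.39) = 7.199 ft
h = 1.48 + 7.199 = 8.679 ft

8.68 ft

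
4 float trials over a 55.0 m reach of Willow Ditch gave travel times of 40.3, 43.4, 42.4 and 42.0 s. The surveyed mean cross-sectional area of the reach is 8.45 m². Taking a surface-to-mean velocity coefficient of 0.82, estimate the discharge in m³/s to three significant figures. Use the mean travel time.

9.07 m³/s

t̄ = (40.3 + 43.4 + 42.4 + 42.0) / 4 = 42.025 s
v_surface = L / t̄ = 55.0 / 42.025 = 1.309 m/s
v_mean = 0.82 × 1.309 = 1.073 m/s
Q = A × v_mean = 8.45 × 1.073 = 9.068 m³/s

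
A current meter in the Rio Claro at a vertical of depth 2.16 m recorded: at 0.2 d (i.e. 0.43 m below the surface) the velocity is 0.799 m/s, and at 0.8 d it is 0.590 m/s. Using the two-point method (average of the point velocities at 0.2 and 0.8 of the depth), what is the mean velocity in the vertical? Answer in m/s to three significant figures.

v̄ = (0.799 + 0.590) / 2 = 0.6945 m/s

0.695 m/s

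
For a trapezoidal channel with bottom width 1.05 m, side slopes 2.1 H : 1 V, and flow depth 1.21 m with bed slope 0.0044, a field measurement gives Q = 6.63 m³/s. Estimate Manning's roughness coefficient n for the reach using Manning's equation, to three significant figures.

A = (b + z·y)·y = (1.05 + 2.1×1.21)×1.21 = 4.345 m²
P = b + 2y√(1+z²) = 1.05 + 2×1.21×√(1+2.1²) = 6.679 m
R = A/P = 4.345/6.679 = 0.6506 m
n = (1/Q)·A·R^(2/3)·S^(1/2) = (1/6.63) × 4.345 × 0.7508 × 0.06633 = 0.03264

0.0326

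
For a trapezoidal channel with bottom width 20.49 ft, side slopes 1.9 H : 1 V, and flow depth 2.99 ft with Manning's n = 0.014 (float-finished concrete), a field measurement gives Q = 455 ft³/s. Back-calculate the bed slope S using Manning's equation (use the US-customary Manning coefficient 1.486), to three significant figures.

0.000962

A = (b + z·y)·y = (20.49 + 1.9×2.99)×2.99 = 78.25 ft²
P = b + 2y√(1+z²) = 20.49 + 2×2.99×√(1+1.9²) = 33.33 ft
R = A/P = 78.25/33.33 = 2.348 ft
S = (Q·n / (1.486·A·R^(2/3)))² = (455×0.014 / (1.486×78.25×1.766))² = 0.0009617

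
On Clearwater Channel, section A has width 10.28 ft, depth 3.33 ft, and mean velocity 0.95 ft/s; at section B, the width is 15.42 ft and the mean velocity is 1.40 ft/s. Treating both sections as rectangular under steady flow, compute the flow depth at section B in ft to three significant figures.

1.51 ft

Q = A₁V₁ = (10.28×3.33) × 0.95 = 32.52 ft³/s
d₂ = Q/(b₂ V₂) = 32.52/(15.42×1.40) = 1.506 ft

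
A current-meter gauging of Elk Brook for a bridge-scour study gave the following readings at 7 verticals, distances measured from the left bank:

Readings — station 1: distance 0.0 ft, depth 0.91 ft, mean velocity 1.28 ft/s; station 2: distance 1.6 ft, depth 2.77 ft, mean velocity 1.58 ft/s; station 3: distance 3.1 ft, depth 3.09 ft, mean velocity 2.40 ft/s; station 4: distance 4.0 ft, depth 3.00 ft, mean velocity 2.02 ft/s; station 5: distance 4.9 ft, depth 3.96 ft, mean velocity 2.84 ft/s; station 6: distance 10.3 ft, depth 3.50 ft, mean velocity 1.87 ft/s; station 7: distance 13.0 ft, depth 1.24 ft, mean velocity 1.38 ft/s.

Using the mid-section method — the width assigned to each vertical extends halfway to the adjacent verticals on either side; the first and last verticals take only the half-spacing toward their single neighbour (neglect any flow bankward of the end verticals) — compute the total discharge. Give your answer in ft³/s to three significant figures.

w_1 = (1.6 − 0.0)/2 = 0.8 ft; q_1 = 1.28 × 0.91 × 0.8 = 0.9318 ft³/s
w_2 = (3.1 − 0.0)/2 = 1.55 ft; q_2 = 1.58 × 2.77 × 1.55 = 6.784 ft³/s
w_3 = (4.0 − 1.6)/2 = 1.2 ft; q_3 = 2.40 × 3.09 × 1.2 = 8.899 ft³/s
w_4 = (4.9 − 3.1)/2 = 0.9 ft; q_4 = 2.02 × 3.00 × 0.9 = 5.454 ft³/s
w_5 = (10.3 − 4.0)/2 = 3.15 ft; q_5 = 2.84 × 3.96 × 3.15 = 35.43 ft³/s
w_6 = (13.0 − 4.9)/2 = 4.05 ft; q_6 = 1.87 × 3.50 × 4.05 = 26.51 ft³/s
w_7 = (13.0 − 10.3)/2 = 1.35 ft; q_7 = 1.38 × 1.24 × 1.35 = 2.310 ft³/s
Q = Σ qᵢ = 86.31 ft³/s

86.3 ft³/s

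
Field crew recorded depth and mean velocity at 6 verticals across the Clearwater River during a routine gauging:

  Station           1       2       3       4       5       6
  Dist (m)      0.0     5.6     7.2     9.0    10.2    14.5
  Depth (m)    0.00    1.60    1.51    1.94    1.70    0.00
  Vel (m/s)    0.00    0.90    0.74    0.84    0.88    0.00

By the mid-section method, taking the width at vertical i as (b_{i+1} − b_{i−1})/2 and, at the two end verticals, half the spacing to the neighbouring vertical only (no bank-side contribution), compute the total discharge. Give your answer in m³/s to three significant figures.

13.6 m³/s

w_2 = (7.2 − 0.0)/2 = 3.6 m; q_2 = 0.90 × 1.60 × 3.6 = 5.184 m³/s
w_3 = (9.0 − 5.6)/2 = 1.7 m; q_3 = 0.74 × 1.51 × 1.7 = 1.900 m³/s
w_4 = (10.2 − 7.2)/2 = 1.5 m; q_4 = 0.84 × 1.94 × 1.5 = 2.444 m³/s
w_5 = (14.5 − 9.0)/2 = 2.75 m; q_5 = 0.88 × 1.70 × 2.75 = 4.114 m³/s
Stations 1, 6 contribute zero (depth or velocity is 0).
Q = Σ qᵢ = 13.64 m³/s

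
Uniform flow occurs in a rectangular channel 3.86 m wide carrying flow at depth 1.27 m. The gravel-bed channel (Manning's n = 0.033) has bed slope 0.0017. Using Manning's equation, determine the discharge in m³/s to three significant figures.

A = b·y = 3.86 × 1.27 = 4.902 m²
P = b + 2y = 3.86 + 2×1.27 = 6.400 m
R = A/P = 4.902/6.400 = 0.7660 m
Q = (1/n)·A·R^(2/3)·S^(1/2) = (1/0.033) × 4.902 × 0.7660^(2/3) × 0.0017^(1/2) = 5.128 m³/s

5.13 m³/s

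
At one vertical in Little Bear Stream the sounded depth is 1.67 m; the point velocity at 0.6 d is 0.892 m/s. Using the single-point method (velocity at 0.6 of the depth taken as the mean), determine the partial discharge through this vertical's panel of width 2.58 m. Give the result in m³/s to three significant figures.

3.84 m³/s

v̄ = v₀.₆ = 0.892 m/s
q = v̄ × d × w = 0.8920 × 1.67 × 2.58 = 3.843 m³/s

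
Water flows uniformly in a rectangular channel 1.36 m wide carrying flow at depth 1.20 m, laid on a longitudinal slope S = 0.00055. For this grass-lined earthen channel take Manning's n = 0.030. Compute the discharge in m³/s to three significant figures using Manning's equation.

A = b·y = 1.36 × 1.20 = 1.632 m²
P = b + 2y = 1.36 + 2×1.20 = 3.760 m
R = A/P = 1.632/3.760 = 0.4340 m
Q = (1/n)·A·R^(2/3)·S^(1/2) = (1/0.030) × 1.632 × 0.4340^(2/3) × 0.00055^(1/2) = 0.7314 m³/s

0.731 m³/s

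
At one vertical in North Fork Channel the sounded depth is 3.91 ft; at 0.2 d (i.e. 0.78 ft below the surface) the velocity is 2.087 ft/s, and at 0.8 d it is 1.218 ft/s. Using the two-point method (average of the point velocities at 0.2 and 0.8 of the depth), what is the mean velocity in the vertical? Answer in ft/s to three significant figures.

v̄ = (2.087 + 1.218) / 2 = 1.653 ft/s

1.65 ft/s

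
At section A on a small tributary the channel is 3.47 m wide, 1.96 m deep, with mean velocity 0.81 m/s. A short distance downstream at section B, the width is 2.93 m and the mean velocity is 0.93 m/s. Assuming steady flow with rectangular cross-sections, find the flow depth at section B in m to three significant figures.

Q = A₁V₁ = (3.47×1.96) × 0.81 = 5.509 m³/s
d₂ = Q/(b₂ V₂) = 5.509/(2.93×0.93) = 2.022 m

2.02 m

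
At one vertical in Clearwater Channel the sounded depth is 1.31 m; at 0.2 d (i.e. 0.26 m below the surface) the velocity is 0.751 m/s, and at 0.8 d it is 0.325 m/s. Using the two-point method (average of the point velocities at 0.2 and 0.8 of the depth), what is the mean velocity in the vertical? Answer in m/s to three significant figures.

0.538 m/s

v̄ = (0.751 + 0.325) / 2 = 0.5380 m/s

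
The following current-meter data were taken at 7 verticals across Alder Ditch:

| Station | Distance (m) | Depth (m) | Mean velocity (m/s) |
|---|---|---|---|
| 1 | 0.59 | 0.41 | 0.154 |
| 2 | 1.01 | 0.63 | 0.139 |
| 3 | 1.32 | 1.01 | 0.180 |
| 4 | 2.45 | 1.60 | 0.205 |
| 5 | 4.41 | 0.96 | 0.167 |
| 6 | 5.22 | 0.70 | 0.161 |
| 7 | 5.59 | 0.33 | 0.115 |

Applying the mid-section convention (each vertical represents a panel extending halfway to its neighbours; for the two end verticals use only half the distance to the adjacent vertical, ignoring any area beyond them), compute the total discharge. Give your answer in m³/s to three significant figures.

0.978 m³/s

w_1 = (1.01 − 0.59)/2 = 0.21 m; q_1 = 0.154 × 0.41 × 0.21 = 0.01326 m³/s
w_2 = (1.32 − 0.59)/2 = 0.365 m; q_2 = 0.139 × 0.63 × 0.365 = 0.03196 m³/s
w_3 = (2.45 − 1.01)/2 = 0.72 m; q_3 = 0.180 × 1.01 × 0.72 = 0.1309 m³/s
w_4 = (4.41 − 1.32)/2 = 1.545 m; q_4 = 0.205 × 1.60 × 1.545 = 0.5068 m³/s
w_5 = (5.22 − 2.45)/2 = 1.385 m; q_5 = 0.167 × 0.96 × 1.385 = 0.2220 m³/s
w_6 = (5.59 − 4.41)/2 = 0.59 m; q_6 = 0.161 × 0.70 × 0.59 = 0.06649 m³/s
w_7 = (5.59 − 5.22)/2 = 0.185 m; q_7 = 0.115 × 0.33 × 0.185 = 0.007021 m³/s
Q = Σ qᵢ = 0.9784 m³/s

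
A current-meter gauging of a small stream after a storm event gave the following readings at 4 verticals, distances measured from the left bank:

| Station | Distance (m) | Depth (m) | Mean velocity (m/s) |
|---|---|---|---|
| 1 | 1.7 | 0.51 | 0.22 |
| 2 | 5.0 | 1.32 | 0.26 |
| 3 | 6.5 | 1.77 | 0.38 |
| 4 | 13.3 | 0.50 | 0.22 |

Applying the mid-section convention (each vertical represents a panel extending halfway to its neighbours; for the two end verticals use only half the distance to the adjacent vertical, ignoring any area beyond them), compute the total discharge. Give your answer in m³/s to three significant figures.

4.17 m³/s

w_1 = (5.0 − 1.7)/2 = 1.65 m; q_1 = 0.22 × 0.51 × 1.65 = 0.1851 m³/s
w_2 = (6.5 − 1.7)/2 = 2.4 m; q_2 = 0.26 × 1.32 × 2.4 = 0.8237 m³/s
w_3 = (13.3 − 5.0)/2 = 4.15 m; q_3 = 0.38 × 1.77 × 4.15 = 2.791 m³/s
w_4 = (13.3 − 6.5)/2 = 3.4 m; q_4 = 0.22 × 0.50 × 3.4 = 0.3740 m³/s
Q = Σ qᵢ = 4.174 m³/s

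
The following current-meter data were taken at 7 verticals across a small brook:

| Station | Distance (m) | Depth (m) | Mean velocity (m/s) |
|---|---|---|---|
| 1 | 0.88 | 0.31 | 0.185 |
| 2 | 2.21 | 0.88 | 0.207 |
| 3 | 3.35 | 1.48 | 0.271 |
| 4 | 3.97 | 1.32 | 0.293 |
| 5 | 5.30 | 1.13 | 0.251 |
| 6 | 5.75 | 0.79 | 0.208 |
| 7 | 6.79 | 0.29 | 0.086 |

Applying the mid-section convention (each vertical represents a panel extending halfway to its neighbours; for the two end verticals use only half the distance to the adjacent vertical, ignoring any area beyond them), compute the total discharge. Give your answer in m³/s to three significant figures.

w_1 = (2.21 − 0.88)/2 = 0.665 m; q_1 = 0.185 × 0.31 × 0.665 = 0.03814 m³/s
w_2 = (3.35 − 0.88)/2 = 1.235 m; q_2 = 0.207 × 0.88 × 1.235 = 0.2250 m³/s
w_3 = (3.97 − 2.21)/2 = 0.88 m; q_3 = 0.271 × 1.48 × 0.88 = 0.3530 m³/s
w_4 = (5.30 − 3.35)/2 = 0.975 m; q_4 = 0.293 × 1.32 × 0.975 = 0.3771 m³/s
w_5 = (5.75 − 3.97)/2 = 0.89 m; q_5 = 0.251 × 1.13 × 0.89 = 0.2524 m³/s
w_6 = (6.79 − 5.30)/2 = 0.745 m; q_6 = 0.208 × 0.79 × 0.745 = 0.1224 m³/s
w_7 = (6.79 − 5.75)/2 = 0.52 m; q_7 = 0.086 × 0.29 × 0.52 = 0.01297 m³/s
Q = Σ qᵢ = 1.381 m³/s

1.38 m³/s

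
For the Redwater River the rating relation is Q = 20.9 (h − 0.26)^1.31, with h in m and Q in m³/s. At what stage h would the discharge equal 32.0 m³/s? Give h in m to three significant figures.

1.64 m

h − h₀ = (Q/C)^(1/b) = (32.0/20.9)^(1/1.31) = 1.384 m
h = 0.26 + 1.384 = 1.644 m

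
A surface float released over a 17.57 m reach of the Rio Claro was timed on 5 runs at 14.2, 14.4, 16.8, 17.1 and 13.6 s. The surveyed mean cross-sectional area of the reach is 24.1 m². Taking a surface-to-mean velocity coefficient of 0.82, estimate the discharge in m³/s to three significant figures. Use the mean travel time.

22.8 m³/s

t̄ = (14.2 + 14.4 + 16.8 + 17.1 + 13.6) / 5 = 15.22 s
v_surface = L / t̄ = 17.57 / 15.22 = 1.154 m/s
v_mean = 0.82 × 1.154 = 0.9466 m/s
Q = A × v_mean = 24.1 × 0.9466 = 22.81 m³/s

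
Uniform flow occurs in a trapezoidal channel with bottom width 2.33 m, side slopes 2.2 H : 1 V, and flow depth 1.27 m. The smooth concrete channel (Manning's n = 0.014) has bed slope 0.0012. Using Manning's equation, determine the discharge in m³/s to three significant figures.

A = (b + z·y)·y = (2.33 + 2.2×1.27)×1.27 = 6.507 m²
P = b + 2y√(1+z²) = 2.33 + 2×1.27×√(1+2.2²) = 8.468 m
R = A/P = 6.507/8.468 = 0.7685 m
Q = (1/n)·A·R^(2/3)·S^(1/2) = (1/0.014) × 6.507 × 0.7685^(2/3) × 0.0012^(1/2) = 13.51 m³/s

13.5 m³/s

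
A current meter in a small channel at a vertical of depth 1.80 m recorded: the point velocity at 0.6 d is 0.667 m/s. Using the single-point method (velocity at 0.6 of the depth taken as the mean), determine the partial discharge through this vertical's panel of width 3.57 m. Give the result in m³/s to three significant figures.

4.29 m³/s

v̄ = v₀.₆ = 0.667 m/s
q = v̄ × d × w = 0.6670 × 1.80 × 3.57 = 4.286 m³/s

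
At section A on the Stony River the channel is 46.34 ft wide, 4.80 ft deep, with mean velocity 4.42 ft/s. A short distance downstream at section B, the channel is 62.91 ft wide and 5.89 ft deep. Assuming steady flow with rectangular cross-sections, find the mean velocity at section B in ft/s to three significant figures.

2.65 ft/s

Q = A₁V₁ = (46.34×4.80) × 4.42 = 983.1 ft³/s
A₂ = 62.91 × 5.89 = 370.5 ft²
V₂ = Q/A₂ = 983.1/370.5 = 2.653 ft/s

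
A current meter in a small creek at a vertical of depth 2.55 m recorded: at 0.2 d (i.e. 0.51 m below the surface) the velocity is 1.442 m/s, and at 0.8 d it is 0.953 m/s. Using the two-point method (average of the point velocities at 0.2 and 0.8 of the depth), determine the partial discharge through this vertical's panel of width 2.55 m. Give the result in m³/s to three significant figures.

7.79 m³/s

v̄ = (1.442 + 0.953) / 2 = 1.198 m/s
q = v̄ × d × w = 1.198 × 2.55 × 2.55 = 7.787 m³/s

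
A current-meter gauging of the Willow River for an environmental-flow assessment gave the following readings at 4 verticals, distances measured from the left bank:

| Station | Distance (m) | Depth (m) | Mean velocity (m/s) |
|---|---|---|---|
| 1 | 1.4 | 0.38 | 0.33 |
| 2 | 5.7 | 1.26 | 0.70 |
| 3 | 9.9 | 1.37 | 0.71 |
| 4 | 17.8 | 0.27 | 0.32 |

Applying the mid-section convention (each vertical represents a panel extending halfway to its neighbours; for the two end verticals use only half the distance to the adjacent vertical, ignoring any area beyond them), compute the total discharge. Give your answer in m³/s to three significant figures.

w_1 = (5.7 − 1.4)/2 = 2.15 m; q_1 = 0.33 × 0.38 × 2.15 = 0.2696 m³/s
w_2 = (9.9 − 1.4)/2 = 4.25 m; q_2 = 0.70 × 1.26 × 4.25 = 3.749 m³/s
w_3 = (17.8 − 5.7)/2 = 6.05 m; q_3 = 0.71 × 1.37 × 6.05 = 5.885 m³/s
w_4 = (17.8 − 9.9)/2 = 3.95 m; q_4 = 0.32 × 0.27 × 3.95 = 0.3413 m³/s
Q = Σ qᵢ = 10.24 m³/s

10.2 m³/s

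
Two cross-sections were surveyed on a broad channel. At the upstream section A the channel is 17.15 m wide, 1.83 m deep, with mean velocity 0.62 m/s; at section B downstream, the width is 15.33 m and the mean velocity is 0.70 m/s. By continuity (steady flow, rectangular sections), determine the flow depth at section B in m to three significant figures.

1.81 m

Q = A₁V₁ = (17.15×1.83) × 0.62 = 19.46 m³/s
d₂ = Q/(b₂ V₂) = 19.46/(15.33×0.70) = 1.813 m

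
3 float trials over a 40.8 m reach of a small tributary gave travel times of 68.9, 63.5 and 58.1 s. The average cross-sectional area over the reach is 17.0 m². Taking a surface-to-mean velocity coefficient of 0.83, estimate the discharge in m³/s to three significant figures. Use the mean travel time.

9.07 m³/s

t̄ = (68.9 + 63.5 + 58.1) / 3 = 63.5 s
v_surface = L / t̄ = 40.8 / 63.5 = 0.6425 m/s
v_mean = 0.83 × 0.6425 = 0.5333 m/s
Q = A × v_mean = 17.0 × 0.5333 = 9.066 m³/s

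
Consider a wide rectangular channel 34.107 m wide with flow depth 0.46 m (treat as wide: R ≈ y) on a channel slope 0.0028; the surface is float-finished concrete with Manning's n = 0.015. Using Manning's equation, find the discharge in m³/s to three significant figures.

33.0 m³/s

A = b·y = 34.107 × 0.46 = 15.69 m²
Wide channel: R ≈ y = 0.46 m
Q = (1/n)·A·R^(2/3)·S^(1/2) = (1/0.015) × 15.69 × 0.4600^(2/3) × 0.0028^(1/2) = 32.98 m³/s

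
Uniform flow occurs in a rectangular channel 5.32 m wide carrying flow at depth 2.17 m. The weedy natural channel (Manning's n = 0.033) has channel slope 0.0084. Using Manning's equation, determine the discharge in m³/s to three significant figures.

A = b·y = 5.32 × 2.17 = 11.54 m²
P = b + 2y = 5.32 + 2×2.17 = 9.660 m
R = A/P = 11.54/9.660 = 1.195 m
Q = (1/n)·A·R^(2/3)·S^(1/2) = (1/0.033) × 11.54 × 1.195^(2/3) × 0.0084^(1/2) = 36.11 m³/s

36.1 m³/s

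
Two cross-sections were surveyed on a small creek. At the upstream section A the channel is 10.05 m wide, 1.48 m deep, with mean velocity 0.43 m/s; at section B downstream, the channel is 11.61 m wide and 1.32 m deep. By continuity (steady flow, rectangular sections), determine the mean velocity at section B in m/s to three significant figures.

0.417 m/s

Q = A₁V₁ = (10.05×1.48) × 0.43 = 6.396 m³/s
A₂ = 11.61 × 1.32 = 15.33 m²
V₂ = Q/A₂ = 6.396/15.33 = 0.4173 m/s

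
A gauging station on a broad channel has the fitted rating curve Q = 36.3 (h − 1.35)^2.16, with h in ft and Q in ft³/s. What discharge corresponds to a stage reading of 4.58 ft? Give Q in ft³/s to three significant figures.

Q = 36.3 × (4.58 − 1.35)^2.16 = 36.3 × 3.23^2.16 = 456.9 ft³/s

457 ft³/s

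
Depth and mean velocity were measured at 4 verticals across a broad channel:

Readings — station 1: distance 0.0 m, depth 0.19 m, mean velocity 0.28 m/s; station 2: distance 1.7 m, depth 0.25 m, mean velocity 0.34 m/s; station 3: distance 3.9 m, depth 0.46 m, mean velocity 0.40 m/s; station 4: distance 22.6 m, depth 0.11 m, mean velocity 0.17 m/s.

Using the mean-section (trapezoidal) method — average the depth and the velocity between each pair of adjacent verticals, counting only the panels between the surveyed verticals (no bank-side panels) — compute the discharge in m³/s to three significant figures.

Panel 1-2: Δb = 1.7 m, d̄ = (0.19+0.25)/2 = 0.22, v̄ = (0.28+0.34)/2 = 0.31 → q = 1.7×0.22×0.31 = 0.1159 m³/s
Panel 2-3: Δb = 2.2 m, d̄ = (0.25+0.46)/2 = 0.355, v̄ = (0.34+0.40)/2 = 0.37 → q = 2.2×0.355×0.37 = 0.2890 m³/s
Panel 3-4: Δb = 18.7 m, d̄ = (0.46+0.11)/2 = 0.285, v̄ = (0.40+0.17)/2 = 0.285 → q = 18.7×0.285×0.285 = 1.519 m³/s
Q = Σ q = 1.924 m³/s

1.92 m³/s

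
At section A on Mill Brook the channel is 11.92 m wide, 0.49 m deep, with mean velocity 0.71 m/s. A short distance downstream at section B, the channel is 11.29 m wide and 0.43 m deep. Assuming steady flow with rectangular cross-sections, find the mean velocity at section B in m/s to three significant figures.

Q = A₁V₁ = (11.92×0.49) × 0.71 = 4.147 m³/s
A₂ = 11.29 × 0.43 = 4.855 m²
V₂ = Q/A₂ = 4.147/4.855 = 0.8542 m/s

0.854 m/s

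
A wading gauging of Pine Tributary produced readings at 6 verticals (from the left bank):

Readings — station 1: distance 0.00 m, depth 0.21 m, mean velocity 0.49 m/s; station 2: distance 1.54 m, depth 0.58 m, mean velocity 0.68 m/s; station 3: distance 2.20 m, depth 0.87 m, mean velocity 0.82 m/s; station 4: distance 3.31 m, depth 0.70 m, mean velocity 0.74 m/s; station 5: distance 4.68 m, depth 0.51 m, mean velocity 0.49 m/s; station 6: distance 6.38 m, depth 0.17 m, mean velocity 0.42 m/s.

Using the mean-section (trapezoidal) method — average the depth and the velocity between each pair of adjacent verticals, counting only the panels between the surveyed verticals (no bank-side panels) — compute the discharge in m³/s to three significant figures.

Panel 1-2: Δb = 1.54 m, d̄ = (0.21+0.58)/2 = 0.395, v̄ = (0.49+0.68)/2 = 0.585 → q = 1.54×0.395×0.585 = 0.3559 m³/s
Panel 2-3: Δb = 0.66 m, d̄ = (0.58+0.87)/2 = 0.725, v̄ = (0.68+0.82)/2 = 0.75 → q = 0.66×0.725×0.75 = 0.3589 m³/s
Panel 3-4: Δb = 1.11 m, d̄ = (0.87+0.70)/2 = 0.785, v̄ = (0.82+0.74)/2 = 0.78 → q = 1.11×0.785×0.78 = 0.6797 m³/s
Panel 4-5: Δb = 1.37 m, d̄ = (0.70+0.51)/2 = 0.605, v̄ = (0.74+0.49)/2 = 0.615 → q = 1.37×0.605×0.615 = 0.5097 m³/s
Panel 5-6: Δb = 1.7 m, d̄ = (0.51+0.17)/2 = 0.34, v̄ = (0.49+0.42)/2 = 0.455 → q = 1.7×0.34×0.455 = 0.2630 m³/s
Q = Σ q = 2.167 m³/s

2.17 m³/s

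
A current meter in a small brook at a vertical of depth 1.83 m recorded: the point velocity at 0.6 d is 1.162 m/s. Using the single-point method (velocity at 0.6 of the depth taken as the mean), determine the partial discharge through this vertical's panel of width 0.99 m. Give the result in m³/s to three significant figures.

2.11 m³/s

v̄ = v₀.₆ = 1.162 m/s
q = v̄ × d × w = 1.162 × 1.83 × 0.99 = 2.105 m³/s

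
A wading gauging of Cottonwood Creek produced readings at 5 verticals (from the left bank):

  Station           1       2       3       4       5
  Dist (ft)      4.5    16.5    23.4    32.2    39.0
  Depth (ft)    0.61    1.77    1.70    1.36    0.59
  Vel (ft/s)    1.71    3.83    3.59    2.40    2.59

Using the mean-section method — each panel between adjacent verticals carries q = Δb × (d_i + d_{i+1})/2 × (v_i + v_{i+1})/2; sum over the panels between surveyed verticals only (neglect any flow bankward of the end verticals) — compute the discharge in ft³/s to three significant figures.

141 ft³/s

Panel 1-2: Δb = 12 ft, d̄ = (0.61+1.77)/2 = 1.19, v̄ = (1.71+3.83)/2 = 2.77 → q = 12×1.19×2.77 = 39.56 ft³/s
Panel 2-3: Δb = 6.9 ft, d̄ = (1.77+1.70)/2 = 1.735, v̄ = (3.83+3.59)/2 = 3.71 → q = 6.9×1.735×3.71 = 44.41 ft³/s
Panel 3-4: Δb = 8.8 ft, d̄ = (1.70+1.36)/2 = 1.53, v̄ = (3.59+2.40)/2 = 2.995 → q = 8.8×1.53×2.995 = 40.32 ft³/s
Panel 4-5: Δb = 6.8 ft, d̄ = (1.36+0.59)/2 = 0.975, v̄ = (2.40+2.59)/2 = 2.495 → q = 6.8×0.975×2.495 = 16.54 ft³/s
Q = Σ q = 140.8 ft³/s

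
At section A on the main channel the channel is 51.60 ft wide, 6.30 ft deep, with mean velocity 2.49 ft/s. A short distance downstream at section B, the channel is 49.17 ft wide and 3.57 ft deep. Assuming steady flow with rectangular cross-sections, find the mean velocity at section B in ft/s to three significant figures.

4.61 ft/s

Q = A₁V₁ = (51.60×6.30) × 2.49 = 809.4 ft³/s
A₂ = 49.17 × 3.57 = 175.5 ft²
V₂ = Q/A₂ = 809.4/175.5 = 4.611 ft/s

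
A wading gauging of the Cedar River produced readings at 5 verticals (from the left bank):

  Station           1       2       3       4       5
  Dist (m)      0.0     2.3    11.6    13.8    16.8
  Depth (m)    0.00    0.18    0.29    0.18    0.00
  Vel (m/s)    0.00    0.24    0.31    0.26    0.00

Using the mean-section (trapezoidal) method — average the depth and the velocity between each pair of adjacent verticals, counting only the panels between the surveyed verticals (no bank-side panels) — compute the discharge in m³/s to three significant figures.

0.808 m³/s

Panel 1-2: Δb = 2.3 m, d̄ = (0.00+0.18)/2 = 0.09, v̄ = (0.00+0.24)/2 = 0.12 → q = 2.3×0.09×0.12 = 0.02484 m³/s
Panel 2-3: Δb = 9.3 m, d̄ = (0.18+0.29)/2 = 0.235, v̄ = (0.24+0.31)/2 = 0.275 → q = 9.3×0.235×0.275 = 0.6010 m³/s
Panel 3-4: Δb = 2.2 m, d̄ = (0.29+0.18)/2 = 0.235, v̄ = (0.31+0.26)/2 = 0.285 → q = 2.2×0.235×0.285 = 0.1473 m³/s
Panel 4-5: Δb = 3 m, d̄ = (0.18+0.00)/2 = 0.09, v̄ = (0.26+0.00)/2 = 0.13 → q = 3×0.09×0.13 = 0.03510 m³/s
Q = Σ q = 0.8083 m³/s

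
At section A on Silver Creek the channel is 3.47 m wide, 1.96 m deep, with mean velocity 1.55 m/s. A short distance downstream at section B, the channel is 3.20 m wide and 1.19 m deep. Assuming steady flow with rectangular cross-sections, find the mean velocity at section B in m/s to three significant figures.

2.77 m/s

Q = A₁V₁ = (3.47×1.96) × 1.55 = 10.54 m³/s
A₂ = 3.20 × 1.19 = 3.808 m²
V₂ = Q/A₂ = 10.54/3.808 = 2.768 m/s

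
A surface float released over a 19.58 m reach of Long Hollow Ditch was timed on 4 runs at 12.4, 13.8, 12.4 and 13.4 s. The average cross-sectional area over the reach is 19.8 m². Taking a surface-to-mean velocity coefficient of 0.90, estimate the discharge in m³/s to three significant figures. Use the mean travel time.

t̄ = (12.4 + 13.8 + 12.4 + 13.4) / 4 = 13 s
v_surface = L / t̄ = 19.58 / 13 = 1.506 m/s
v_mean = 0.90 × 1.506 = 1.356 m/s
Q = A × v_mean = 19.8 × 1.356 = 26.84 m³/s

26.8 m³/s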